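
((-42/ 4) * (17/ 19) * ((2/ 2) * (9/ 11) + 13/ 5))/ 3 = -11186/ 1045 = -10.70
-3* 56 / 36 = -14 / 3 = -4.67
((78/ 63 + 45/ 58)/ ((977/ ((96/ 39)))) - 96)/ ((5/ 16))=-11880192256/ 38674545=-307.18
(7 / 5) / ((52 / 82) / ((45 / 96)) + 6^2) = 861 / 22972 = 0.04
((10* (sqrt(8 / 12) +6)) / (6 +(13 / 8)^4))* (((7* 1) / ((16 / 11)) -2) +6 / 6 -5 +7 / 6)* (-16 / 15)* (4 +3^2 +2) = 40960* sqrt(6) / 478233 +81920 / 53137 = 1.75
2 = 2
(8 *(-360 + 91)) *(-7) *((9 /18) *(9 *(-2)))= -135576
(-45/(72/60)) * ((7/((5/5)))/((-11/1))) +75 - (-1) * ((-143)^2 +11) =452295/22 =20558.86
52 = 52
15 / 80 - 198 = -3165 / 16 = -197.81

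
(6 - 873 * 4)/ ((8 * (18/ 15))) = -2905/ 8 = -363.12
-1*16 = -16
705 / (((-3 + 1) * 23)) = -705 / 46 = -15.33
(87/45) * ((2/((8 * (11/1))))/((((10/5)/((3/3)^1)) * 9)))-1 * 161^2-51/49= -15089736979/582120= -25922.04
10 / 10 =1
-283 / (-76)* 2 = 283 / 38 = 7.45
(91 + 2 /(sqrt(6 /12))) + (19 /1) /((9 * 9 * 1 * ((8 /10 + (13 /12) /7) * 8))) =2 * sqrt(2) + 1971179 /21654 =93.86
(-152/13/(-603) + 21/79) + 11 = 6988718/619281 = 11.29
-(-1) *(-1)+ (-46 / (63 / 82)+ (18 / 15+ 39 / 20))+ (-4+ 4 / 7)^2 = -405437 / 8820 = -45.97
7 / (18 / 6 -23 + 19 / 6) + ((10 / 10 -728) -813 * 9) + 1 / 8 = -8044.29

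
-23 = -23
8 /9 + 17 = 161 /9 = 17.89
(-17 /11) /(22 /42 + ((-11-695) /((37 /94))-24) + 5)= 13209 /15488000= 0.00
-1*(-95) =95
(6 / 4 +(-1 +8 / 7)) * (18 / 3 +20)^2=7774 / 7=1110.57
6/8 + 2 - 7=-17/4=-4.25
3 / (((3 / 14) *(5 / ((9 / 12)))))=21 / 10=2.10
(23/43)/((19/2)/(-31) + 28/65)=4.30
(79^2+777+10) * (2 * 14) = 196784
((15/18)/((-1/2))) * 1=-5/3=-1.67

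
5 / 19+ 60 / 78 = 255 / 247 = 1.03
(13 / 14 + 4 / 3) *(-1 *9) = -285 / 14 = -20.36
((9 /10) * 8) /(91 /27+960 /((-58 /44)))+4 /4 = 2809817 /2838005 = 0.99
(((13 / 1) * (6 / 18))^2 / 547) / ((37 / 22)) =3718 / 182151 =0.02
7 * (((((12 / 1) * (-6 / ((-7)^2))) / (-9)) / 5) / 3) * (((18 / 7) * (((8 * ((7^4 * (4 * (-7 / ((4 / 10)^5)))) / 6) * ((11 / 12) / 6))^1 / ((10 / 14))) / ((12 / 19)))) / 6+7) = -313628897 / 3240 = -96799.04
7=7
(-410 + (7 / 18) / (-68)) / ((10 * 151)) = -501847 / 1848240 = -0.27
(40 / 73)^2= 1600 / 5329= 0.30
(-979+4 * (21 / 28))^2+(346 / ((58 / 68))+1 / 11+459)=304147598 / 319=953440.75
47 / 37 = 1.27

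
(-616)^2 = 379456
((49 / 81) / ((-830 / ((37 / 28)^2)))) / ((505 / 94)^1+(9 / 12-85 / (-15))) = -64343 / 596016360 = -0.00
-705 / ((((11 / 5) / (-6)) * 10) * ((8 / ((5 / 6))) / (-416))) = -91650 / 11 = -8331.82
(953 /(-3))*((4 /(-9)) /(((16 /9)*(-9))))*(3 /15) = -953 /540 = -1.76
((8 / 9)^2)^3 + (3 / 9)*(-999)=-332.51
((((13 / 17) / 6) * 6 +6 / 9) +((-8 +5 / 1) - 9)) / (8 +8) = -0.66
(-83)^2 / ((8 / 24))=20667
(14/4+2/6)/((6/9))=23/4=5.75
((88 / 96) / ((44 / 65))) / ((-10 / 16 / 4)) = -26 / 3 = -8.67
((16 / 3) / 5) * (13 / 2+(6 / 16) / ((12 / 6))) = 107 / 15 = 7.13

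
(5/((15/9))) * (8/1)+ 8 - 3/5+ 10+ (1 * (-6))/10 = 40.80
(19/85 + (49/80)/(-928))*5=281279/252416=1.11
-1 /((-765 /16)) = 16 /765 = 0.02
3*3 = 9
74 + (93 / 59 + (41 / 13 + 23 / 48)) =2916169 / 36816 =79.21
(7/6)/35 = 1/30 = 0.03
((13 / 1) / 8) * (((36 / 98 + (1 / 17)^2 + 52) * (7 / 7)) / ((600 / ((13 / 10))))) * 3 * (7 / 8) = 125334287 / 258944000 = 0.48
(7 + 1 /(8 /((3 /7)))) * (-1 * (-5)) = 1975 /56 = 35.27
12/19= 0.63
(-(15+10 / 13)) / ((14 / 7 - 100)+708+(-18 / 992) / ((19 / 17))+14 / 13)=-1931920 / 74862267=-0.03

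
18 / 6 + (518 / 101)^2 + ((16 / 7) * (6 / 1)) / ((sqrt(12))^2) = 2174097 / 71407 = 30.45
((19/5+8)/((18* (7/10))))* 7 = 59/9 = 6.56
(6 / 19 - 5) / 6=-89 / 114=-0.78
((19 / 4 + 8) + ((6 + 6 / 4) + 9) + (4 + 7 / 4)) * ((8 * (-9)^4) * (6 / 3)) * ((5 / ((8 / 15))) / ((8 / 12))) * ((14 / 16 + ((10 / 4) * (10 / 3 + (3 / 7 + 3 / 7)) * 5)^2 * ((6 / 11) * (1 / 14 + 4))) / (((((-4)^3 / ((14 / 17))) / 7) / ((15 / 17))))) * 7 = -12960163868518125 / 73984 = -175175225298.96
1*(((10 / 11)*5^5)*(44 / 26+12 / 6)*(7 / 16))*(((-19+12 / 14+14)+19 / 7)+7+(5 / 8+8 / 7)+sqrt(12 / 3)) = 24515625 / 572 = 42859.48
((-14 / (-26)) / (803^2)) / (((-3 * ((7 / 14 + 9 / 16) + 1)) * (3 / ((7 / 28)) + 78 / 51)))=-0.00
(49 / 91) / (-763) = -0.00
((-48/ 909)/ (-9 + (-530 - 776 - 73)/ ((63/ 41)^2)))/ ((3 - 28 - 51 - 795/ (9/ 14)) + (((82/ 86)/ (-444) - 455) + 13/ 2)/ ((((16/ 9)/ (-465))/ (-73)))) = -5370624/ 516617335296728285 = -0.00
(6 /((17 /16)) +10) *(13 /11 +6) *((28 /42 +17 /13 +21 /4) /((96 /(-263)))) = -3114285307 /1400256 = -2224.08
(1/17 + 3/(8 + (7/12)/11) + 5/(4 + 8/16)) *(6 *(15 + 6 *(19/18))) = 32110720/162639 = 197.44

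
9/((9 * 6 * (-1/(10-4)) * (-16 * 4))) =1/64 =0.02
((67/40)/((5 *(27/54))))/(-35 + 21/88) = -1474/76475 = -0.02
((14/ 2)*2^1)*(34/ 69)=476/ 69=6.90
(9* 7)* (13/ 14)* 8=468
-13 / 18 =-0.72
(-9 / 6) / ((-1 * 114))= 1 / 76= 0.01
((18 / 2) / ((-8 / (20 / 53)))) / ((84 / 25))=-375 / 2968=-0.13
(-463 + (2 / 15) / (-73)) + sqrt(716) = -506987 / 1095 + 2*sqrt(179) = -436.24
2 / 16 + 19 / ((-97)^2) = 9561 / 75272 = 0.13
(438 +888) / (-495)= -442 / 165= -2.68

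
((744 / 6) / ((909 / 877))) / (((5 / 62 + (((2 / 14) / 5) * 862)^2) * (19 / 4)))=33037642400 / 795758786163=0.04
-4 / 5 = -0.80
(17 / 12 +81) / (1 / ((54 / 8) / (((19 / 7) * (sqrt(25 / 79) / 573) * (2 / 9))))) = 321317199 * sqrt(79) / 3040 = 939450.57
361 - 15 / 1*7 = 256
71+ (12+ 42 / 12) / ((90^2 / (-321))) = 380083 / 5400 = 70.39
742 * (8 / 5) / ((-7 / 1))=-848 / 5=-169.60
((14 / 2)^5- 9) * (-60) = -1007880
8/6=4/3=1.33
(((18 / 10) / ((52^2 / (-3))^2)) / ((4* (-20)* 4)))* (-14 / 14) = 81 / 11698585600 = 0.00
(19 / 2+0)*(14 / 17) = 133 / 17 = 7.82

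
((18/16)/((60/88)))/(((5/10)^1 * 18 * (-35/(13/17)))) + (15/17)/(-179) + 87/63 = 8767603/6390300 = 1.37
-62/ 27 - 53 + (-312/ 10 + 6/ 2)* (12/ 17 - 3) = 21568/ 2295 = 9.40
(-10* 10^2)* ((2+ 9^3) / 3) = -731000 / 3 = -243666.67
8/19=0.42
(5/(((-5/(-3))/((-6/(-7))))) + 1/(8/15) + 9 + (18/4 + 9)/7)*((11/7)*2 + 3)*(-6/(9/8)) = -3526/7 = -503.71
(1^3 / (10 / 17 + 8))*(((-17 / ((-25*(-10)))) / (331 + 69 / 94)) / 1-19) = -629513604 / 284544875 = -2.21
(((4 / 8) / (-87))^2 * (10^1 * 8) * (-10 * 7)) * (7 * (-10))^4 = -4441009.38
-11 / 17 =-0.65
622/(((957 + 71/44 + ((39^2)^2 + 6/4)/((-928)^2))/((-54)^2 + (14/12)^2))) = 309415251481600/163915521327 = 1887.65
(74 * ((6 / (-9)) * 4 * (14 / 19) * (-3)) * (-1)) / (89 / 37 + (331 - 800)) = 19166 / 20501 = 0.93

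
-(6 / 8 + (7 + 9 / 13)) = -439 / 52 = -8.44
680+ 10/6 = 2045/3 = 681.67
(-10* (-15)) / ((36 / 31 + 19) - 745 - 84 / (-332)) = -128650 / 621453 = -0.21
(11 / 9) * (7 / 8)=77 / 72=1.07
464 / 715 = 0.65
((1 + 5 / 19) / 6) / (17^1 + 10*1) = 4 / 513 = 0.01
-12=-12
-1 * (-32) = 32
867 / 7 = 123.86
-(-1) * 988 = 988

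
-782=-782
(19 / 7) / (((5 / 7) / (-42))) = -798 / 5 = -159.60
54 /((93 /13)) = 234 /31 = 7.55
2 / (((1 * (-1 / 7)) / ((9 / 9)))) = -14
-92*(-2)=184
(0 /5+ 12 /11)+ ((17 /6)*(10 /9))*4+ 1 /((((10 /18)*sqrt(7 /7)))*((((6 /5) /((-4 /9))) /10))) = 2084 /297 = 7.02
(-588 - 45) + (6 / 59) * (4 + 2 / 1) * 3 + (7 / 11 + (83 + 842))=191109 / 649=294.47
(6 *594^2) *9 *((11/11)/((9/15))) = 31755240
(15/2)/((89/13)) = 195/178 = 1.10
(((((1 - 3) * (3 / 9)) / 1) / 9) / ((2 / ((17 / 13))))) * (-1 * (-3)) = -17 / 117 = -0.15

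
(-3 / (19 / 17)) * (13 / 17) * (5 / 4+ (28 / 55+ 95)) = -830193 / 4180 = -198.61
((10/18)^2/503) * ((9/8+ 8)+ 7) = 1075/108648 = 0.01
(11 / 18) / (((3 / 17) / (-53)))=-9911 / 54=-183.54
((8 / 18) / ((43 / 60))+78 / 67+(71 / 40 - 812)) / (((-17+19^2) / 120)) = -279494107 / 991064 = -282.01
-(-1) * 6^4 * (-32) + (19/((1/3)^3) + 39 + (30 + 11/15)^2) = -8994479/225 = -39975.46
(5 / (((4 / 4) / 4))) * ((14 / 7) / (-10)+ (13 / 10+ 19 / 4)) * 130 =15210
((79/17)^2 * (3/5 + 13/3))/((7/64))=29557376/30345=974.04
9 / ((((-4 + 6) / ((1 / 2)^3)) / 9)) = 81 / 16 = 5.06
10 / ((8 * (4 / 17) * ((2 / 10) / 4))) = 106.25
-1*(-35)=35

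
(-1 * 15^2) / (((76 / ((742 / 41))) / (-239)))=19950525 / 1558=12805.22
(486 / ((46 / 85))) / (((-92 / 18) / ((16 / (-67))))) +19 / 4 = 6622057 / 141772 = 46.71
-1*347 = -347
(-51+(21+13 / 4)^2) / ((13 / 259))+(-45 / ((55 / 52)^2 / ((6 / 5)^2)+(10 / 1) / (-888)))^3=-192345.39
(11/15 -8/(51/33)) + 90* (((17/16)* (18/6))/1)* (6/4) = 1737547/4080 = 425.87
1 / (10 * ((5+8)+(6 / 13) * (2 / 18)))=39 / 5090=0.01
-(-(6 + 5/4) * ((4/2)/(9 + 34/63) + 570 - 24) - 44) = 2406416/601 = 4004.02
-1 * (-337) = 337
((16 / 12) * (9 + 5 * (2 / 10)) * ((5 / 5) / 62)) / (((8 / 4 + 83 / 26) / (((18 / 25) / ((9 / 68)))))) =14144 / 62775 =0.23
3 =3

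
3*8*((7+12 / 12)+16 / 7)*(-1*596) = -1029888 / 7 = -147126.86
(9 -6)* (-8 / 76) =-6 / 19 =-0.32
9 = 9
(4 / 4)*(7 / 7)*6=6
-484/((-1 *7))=484/7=69.14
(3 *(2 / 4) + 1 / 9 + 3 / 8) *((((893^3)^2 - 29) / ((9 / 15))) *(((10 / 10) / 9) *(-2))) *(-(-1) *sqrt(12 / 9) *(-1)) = 181294571186839760650 *sqrt(3) / 729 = 430742672746253937.18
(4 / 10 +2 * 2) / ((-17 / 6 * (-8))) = 0.19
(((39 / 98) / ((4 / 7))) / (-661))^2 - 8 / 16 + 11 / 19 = 2055305283 / 26033500864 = 0.08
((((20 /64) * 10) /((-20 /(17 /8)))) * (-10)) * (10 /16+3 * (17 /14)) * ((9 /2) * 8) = 914175 /1792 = 510.14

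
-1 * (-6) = 6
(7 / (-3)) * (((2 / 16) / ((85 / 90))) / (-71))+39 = 188313 / 4828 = 39.00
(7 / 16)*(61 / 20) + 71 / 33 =36811 / 10560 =3.49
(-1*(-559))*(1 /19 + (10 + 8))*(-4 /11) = -766948 /209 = -3669.61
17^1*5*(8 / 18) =340 / 9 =37.78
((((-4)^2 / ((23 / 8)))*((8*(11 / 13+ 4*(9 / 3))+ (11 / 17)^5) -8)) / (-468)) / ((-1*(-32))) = -583785829 / 16556952477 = -0.04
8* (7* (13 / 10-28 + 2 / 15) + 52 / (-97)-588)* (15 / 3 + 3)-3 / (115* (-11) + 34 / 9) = -818653332011 / 16515705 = -49568.17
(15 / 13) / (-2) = -15 / 26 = -0.58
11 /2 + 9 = 29 /2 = 14.50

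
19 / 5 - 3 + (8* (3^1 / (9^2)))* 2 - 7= -757 / 135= -5.61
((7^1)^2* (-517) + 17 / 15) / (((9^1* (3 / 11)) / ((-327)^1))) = 455593622 / 135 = 3374767.57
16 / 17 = 0.94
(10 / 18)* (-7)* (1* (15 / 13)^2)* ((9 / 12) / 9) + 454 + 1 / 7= 6440887 / 14196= 453.71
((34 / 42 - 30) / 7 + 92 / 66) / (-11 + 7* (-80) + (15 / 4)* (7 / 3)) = 17956 / 3636633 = 0.00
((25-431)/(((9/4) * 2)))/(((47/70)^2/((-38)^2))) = -288988.84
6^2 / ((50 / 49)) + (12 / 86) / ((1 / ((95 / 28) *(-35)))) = 18.71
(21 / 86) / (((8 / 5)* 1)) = 105 / 688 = 0.15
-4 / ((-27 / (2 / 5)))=8 / 135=0.06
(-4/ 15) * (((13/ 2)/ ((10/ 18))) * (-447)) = 1394.64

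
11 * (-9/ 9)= -11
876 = 876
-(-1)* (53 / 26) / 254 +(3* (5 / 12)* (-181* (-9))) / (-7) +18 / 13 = -289.50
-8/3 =-2.67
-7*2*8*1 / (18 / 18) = -112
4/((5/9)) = 7.20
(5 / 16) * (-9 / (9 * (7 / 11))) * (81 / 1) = -4455 / 112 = -39.78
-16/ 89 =-0.18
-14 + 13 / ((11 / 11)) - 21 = -22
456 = 456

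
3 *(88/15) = 17.60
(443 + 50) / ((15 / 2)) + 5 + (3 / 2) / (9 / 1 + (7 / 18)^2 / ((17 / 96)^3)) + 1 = 1149958223 / 16021770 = 71.77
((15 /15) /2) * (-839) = -839 /2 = -419.50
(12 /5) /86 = 0.03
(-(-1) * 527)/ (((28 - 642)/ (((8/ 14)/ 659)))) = -1054/ 1416191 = -0.00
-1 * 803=-803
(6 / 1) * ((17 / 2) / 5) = 51 / 5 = 10.20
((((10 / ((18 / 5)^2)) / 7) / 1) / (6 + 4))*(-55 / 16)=-1375 / 36288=-0.04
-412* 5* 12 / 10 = -2472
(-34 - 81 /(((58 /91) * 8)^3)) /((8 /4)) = -3457548947 /199794688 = -17.31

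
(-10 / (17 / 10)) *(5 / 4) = -125 / 17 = -7.35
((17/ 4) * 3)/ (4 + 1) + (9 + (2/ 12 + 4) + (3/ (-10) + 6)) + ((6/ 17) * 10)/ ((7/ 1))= 31303/ 1428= 21.92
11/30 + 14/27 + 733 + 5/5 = 198419/270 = 734.89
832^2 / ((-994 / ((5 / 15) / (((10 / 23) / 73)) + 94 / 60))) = -298694656 / 7455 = -40066.35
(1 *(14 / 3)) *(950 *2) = 8866.67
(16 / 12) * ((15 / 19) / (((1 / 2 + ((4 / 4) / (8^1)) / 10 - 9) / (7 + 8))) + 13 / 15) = -409148 / 580545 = -0.70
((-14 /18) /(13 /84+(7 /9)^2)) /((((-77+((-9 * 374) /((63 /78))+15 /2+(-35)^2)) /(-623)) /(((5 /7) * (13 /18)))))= -7937020 /72653741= -0.11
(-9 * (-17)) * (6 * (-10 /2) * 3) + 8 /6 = -41306 /3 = -13768.67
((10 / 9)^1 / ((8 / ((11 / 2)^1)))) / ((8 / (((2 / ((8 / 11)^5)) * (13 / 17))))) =115151465 / 160432128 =0.72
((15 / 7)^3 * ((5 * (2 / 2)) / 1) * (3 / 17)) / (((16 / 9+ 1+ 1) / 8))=18.39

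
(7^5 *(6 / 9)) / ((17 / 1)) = 33614 / 51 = 659.10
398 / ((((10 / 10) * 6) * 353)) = 199 / 1059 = 0.19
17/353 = 0.05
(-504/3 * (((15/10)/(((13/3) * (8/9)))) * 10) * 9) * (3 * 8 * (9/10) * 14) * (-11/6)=42436548/13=3264349.85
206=206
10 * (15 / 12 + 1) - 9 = 27 / 2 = 13.50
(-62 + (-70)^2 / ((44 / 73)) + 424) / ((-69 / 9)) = -280221 / 253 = -1107.59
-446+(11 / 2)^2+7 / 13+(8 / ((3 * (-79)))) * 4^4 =-5223563 / 12324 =-423.85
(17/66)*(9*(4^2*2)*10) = 741.82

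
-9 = -9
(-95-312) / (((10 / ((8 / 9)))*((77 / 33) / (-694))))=1129832 / 105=10760.30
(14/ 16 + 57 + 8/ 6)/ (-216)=-1421/ 5184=-0.27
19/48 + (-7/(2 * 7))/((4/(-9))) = 73/48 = 1.52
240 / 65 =48 / 13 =3.69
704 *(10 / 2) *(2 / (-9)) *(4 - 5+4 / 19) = 35200 / 57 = 617.54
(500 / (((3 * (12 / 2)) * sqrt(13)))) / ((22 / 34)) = 4250 * sqrt(13) / 1287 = 11.91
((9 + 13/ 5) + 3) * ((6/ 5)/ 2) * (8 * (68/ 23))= 119136/ 575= 207.19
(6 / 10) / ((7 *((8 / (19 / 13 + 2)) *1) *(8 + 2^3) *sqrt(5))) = 27 *sqrt(5) / 58240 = 0.00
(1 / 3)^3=1 / 27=0.04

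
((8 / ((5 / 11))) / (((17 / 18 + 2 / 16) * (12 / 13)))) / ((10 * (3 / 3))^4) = 39 / 21875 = 0.00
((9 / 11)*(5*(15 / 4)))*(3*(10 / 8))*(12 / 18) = 3375 / 88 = 38.35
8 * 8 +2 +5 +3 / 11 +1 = 795 / 11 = 72.27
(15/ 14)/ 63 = 5/ 294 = 0.02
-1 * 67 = -67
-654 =-654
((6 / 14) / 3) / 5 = 1 / 35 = 0.03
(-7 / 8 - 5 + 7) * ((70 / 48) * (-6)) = -315 / 32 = -9.84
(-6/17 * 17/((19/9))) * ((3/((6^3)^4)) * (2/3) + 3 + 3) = -17.05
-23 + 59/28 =-585/28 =-20.89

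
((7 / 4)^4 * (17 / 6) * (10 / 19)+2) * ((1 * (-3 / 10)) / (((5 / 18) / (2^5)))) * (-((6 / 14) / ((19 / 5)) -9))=-1240757811 / 252700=-4910.00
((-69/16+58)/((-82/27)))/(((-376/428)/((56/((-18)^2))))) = 643391/184992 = 3.48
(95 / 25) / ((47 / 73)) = 1387 / 235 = 5.90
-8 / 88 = -1 / 11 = -0.09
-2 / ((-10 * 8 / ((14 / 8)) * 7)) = 1 / 160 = 0.01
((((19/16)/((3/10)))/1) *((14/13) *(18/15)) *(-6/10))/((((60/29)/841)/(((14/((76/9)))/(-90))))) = 1195061/52000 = 22.98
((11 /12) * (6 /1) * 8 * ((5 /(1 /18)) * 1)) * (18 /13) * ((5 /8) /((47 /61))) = 2717550 /611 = 4447.71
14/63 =2/9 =0.22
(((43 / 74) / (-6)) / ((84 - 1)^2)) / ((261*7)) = -43 / 5588274132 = -0.00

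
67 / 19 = 3.53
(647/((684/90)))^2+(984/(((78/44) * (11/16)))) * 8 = 257297717/18772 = 13706.46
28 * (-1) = -28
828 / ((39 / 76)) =20976 / 13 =1613.54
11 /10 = 1.10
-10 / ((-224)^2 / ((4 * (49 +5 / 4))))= -1005 / 25088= -0.04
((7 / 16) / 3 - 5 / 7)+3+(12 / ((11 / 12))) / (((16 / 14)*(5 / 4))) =214279 / 18480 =11.60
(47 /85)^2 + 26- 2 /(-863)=164035367 /6235175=26.31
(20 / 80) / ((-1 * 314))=-1 / 1256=-0.00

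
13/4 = 3.25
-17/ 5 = -3.40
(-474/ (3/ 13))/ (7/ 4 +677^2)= -8216/ 1833323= -0.00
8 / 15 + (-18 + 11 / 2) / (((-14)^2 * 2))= 5897 / 11760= 0.50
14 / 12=7 / 6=1.17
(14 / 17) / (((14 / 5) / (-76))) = -380 / 17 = -22.35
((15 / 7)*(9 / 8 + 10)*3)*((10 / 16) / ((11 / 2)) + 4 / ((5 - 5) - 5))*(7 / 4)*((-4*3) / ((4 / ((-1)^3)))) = -362853 / 1408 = -257.71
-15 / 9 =-5 / 3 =-1.67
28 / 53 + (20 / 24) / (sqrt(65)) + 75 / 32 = sqrt(65) / 78 + 4871 / 1696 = 2.98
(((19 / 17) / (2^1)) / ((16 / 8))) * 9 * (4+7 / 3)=1083 / 68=15.93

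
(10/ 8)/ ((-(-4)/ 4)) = 5/ 4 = 1.25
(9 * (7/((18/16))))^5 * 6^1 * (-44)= -145393188864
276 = 276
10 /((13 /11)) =8.46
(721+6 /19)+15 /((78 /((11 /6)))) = 721.67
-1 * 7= -7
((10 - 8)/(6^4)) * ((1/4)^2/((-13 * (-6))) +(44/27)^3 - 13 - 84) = -758805311/5305906944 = -0.14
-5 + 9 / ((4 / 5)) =25 / 4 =6.25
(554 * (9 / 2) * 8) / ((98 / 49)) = 9972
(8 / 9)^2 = 64 / 81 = 0.79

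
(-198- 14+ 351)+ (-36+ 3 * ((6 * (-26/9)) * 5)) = -157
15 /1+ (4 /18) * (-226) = -317 /9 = -35.22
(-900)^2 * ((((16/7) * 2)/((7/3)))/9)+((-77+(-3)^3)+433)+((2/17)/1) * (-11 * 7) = 147146511/833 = 176646.47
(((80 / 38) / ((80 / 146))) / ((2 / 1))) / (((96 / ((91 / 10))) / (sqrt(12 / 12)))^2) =604513 / 35020800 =0.02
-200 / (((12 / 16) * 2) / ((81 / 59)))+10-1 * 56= -13514 / 59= -229.05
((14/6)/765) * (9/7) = 1/255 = 0.00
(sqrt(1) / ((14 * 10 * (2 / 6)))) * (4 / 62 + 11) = 147 / 620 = 0.24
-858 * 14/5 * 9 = -108108/5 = -21621.60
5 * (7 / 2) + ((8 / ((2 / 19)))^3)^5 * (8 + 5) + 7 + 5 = 423815886713270178847209291835 / 2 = 211907943356635089423604600000.00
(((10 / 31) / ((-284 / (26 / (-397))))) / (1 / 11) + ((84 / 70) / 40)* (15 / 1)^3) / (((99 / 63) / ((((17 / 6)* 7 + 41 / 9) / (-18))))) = -1087505952085 / 12456850032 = -87.30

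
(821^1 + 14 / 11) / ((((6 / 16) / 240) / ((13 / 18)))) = 4180800 / 11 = 380072.73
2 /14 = 1 /7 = 0.14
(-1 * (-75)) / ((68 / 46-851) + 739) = -1725 / 2542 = -0.68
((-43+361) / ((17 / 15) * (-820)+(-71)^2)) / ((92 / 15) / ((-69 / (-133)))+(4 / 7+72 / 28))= 30051 / 5814719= 0.01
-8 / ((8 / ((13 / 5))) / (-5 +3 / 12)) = 247 / 20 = 12.35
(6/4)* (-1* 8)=-12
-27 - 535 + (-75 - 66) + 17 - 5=-691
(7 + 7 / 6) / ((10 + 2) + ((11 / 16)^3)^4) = 6896136929411072 / 10142514446713779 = 0.68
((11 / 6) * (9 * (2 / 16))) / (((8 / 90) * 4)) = 1485 / 256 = 5.80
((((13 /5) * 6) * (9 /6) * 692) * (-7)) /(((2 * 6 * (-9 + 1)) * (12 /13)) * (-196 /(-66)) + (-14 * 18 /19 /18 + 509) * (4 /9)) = 384963579 /126565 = 3041.63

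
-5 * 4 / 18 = -10 / 9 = -1.11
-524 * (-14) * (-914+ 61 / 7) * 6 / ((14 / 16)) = -318776448 / 7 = -45539492.57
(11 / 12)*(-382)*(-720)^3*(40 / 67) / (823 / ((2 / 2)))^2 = 5227960320000 / 45381043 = 115201.41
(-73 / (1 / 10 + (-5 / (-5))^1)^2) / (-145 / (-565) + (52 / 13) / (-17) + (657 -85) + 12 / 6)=-2804660 / 26685219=-0.11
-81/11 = -7.36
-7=-7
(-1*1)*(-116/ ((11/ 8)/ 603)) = 559584/ 11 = 50871.27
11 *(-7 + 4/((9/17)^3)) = 160039/729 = 219.53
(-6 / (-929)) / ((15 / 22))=44 / 4645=0.01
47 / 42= 1.12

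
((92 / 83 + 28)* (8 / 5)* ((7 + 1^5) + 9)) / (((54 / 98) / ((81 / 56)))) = 862512 / 415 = 2078.34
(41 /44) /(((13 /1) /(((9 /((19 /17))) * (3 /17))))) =0.10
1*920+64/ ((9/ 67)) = 1396.44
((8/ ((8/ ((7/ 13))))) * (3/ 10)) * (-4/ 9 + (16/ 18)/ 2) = 0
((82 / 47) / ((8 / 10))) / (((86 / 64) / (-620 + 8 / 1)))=-993.25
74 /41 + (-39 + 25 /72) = -108775 /2952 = -36.85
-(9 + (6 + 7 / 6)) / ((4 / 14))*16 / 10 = -1358 / 15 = -90.53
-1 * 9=-9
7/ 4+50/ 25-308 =-1217/ 4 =-304.25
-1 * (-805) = 805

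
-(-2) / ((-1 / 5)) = -10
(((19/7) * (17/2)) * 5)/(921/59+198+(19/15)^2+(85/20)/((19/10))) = 407343375/767853709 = 0.53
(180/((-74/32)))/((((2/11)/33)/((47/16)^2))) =-36084015/296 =-121905.46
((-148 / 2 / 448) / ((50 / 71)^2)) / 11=-186517 / 6160000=-0.03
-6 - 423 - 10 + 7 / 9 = -3944 / 9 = -438.22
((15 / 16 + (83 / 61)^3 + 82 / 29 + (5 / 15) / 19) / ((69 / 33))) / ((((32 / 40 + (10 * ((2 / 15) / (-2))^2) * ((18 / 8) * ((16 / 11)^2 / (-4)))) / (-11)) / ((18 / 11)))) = -755285588283435 / 10401533250208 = -72.61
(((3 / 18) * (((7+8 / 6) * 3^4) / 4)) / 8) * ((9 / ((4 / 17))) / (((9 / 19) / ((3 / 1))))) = 218025 / 256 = 851.66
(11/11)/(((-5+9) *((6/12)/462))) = 231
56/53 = 1.06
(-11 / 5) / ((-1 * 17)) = 11 / 85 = 0.13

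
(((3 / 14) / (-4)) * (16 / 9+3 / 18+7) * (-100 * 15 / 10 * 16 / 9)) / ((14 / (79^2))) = 3588575 / 63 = 56961.51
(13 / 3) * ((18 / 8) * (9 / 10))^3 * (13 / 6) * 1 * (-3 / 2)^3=-269440587 / 1024000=-263.13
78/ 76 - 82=-3077/ 38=-80.97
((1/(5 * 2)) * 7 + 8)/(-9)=-29/30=-0.97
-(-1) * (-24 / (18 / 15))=-20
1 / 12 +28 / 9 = 115 / 36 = 3.19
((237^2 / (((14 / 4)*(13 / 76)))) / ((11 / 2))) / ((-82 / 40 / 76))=-25954571520 / 41041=-632405.92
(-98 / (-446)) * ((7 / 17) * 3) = 1029 / 3791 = 0.27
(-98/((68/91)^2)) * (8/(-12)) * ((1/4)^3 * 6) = 405769/36992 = 10.97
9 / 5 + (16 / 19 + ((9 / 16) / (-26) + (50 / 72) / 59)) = 55237891 / 20985120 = 2.63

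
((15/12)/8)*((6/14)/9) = 5/672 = 0.01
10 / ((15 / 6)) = 4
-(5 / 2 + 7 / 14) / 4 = -3 / 4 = -0.75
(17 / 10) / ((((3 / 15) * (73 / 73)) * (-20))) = -17 / 40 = -0.42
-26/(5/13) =-338/5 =-67.60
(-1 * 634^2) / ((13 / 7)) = -2813692 / 13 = -216437.85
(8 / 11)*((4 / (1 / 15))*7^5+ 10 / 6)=24202120 / 33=733397.58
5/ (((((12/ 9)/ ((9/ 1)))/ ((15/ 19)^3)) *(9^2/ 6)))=16875/ 13718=1.23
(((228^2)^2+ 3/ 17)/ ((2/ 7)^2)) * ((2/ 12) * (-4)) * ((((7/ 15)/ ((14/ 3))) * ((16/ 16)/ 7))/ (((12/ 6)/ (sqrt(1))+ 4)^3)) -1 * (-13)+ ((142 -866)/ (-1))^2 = -13739246267/ 14688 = -935406.20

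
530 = 530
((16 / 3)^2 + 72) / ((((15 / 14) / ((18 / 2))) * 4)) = 3164 / 15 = 210.93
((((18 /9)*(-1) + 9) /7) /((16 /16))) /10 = 1 /10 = 0.10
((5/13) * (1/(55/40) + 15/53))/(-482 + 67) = -589/629057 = -0.00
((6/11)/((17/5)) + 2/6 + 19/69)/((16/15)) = 12405/17204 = 0.72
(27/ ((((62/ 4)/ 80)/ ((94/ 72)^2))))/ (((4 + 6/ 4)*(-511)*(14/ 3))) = -22090/ 1219757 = -0.02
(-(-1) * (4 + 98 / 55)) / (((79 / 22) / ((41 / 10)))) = 13038 / 1975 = 6.60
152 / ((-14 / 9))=-684 / 7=-97.71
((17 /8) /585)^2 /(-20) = -289 /438048000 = -0.00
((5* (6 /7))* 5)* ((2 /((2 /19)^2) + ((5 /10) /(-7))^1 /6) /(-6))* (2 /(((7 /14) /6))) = -758050 /49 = -15470.41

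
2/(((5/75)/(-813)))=-24390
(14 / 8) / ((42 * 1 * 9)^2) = 1 / 81648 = 0.00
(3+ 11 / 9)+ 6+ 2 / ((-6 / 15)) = 47 / 9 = 5.22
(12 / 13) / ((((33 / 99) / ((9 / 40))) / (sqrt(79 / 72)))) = 27 * sqrt(158) / 520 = 0.65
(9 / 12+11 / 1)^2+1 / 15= 33151 / 240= 138.13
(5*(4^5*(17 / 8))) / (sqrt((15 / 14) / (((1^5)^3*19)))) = 2176*sqrt(3990) / 3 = 45816.73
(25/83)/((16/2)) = 25/664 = 0.04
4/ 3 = 1.33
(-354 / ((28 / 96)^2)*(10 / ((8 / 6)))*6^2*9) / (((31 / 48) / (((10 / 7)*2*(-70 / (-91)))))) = -4756672512000 / 138229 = -34411538.19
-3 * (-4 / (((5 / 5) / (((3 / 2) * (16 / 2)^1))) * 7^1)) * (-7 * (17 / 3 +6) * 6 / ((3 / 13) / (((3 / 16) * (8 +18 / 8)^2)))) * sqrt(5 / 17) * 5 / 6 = -388875.81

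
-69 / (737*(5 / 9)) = -621 / 3685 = -0.17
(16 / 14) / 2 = 4 / 7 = 0.57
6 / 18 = 0.33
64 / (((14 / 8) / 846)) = 216576 / 7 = 30939.43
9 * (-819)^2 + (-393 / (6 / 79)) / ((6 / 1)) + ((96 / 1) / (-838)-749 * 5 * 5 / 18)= 91031128345 / 15084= 6034946.19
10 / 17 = 0.59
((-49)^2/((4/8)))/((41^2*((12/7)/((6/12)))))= 0.83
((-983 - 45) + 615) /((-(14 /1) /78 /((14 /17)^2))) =450996 /289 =1560.54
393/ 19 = 20.68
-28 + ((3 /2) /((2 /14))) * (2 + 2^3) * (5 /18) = 1.17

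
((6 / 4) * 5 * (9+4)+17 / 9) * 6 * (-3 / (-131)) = 13.66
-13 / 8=-1.62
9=9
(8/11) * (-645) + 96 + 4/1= -4060/11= -369.09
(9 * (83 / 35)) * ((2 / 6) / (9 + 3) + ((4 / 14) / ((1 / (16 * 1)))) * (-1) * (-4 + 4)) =83 / 140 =0.59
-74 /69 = -1.07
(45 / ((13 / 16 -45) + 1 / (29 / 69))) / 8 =-2610 / 19399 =-0.13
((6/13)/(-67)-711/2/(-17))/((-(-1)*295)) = 619077/8736130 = 0.07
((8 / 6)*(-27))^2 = 1296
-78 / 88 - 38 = -1711 / 44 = -38.89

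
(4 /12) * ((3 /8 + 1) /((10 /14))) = 77 /120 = 0.64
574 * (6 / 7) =492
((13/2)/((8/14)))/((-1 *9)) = -91/72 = -1.26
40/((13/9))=360/13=27.69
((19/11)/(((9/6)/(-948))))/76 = -158/11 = -14.36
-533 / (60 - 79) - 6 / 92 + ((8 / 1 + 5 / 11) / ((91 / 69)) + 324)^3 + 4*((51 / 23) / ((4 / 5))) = 31621029734785071505 / 876624622874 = 36071345.60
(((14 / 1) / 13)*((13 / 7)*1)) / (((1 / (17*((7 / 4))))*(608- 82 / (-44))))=1309 / 13417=0.10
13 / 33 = 0.39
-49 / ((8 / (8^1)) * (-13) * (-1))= -49 / 13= -3.77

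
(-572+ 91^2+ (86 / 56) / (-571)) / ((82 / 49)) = 862760143 / 187288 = 4606.60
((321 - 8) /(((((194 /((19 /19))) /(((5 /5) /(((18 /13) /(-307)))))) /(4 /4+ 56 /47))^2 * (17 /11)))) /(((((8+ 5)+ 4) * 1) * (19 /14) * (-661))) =-4072611354040229 /48884040301124088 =-0.08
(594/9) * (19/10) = 627/5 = 125.40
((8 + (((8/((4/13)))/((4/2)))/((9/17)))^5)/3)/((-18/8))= -2108733749972/1594323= -1322651.53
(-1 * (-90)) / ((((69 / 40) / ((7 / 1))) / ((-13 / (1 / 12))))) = -1310400 / 23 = -56973.91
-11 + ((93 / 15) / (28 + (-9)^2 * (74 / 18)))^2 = -35837314 / 3258025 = -11.00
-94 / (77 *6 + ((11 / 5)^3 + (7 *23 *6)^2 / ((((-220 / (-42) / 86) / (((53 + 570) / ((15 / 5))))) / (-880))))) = 11750 / 349976425116919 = 0.00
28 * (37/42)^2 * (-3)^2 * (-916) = -1254004/7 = -179143.43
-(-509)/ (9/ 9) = 509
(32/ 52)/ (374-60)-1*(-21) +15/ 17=759320/ 34697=21.88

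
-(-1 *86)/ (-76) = -43/ 38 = -1.13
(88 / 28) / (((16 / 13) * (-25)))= -143 / 1400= -0.10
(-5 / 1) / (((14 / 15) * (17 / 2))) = -75 / 119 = -0.63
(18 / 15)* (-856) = -5136 / 5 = -1027.20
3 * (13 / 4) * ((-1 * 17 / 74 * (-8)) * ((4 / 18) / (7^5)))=442 / 1865577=0.00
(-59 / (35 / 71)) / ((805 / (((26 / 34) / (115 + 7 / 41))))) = -2232737 / 2261719950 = -0.00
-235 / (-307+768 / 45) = 3525 / 4349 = 0.81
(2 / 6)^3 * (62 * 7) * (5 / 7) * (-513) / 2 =-2945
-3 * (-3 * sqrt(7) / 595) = 9 * sqrt(7) / 595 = 0.04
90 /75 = 6 /5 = 1.20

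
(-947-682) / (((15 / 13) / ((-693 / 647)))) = 4891887 / 3235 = 1512.18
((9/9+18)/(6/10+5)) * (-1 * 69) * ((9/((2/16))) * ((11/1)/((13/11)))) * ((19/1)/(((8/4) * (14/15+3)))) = -2034442575/5369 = -378923.93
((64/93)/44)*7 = 112/1023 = 0.11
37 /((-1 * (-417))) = 37 /417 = 0.09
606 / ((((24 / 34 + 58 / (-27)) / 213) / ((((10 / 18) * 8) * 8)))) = -1053276480 / 331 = -3182104.17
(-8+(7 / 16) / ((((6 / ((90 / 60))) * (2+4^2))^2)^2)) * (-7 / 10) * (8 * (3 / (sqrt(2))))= 95.04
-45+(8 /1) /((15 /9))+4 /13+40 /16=-4861 /130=-37.39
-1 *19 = -19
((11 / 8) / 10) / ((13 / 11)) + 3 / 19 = 5419 / 19760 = 0.27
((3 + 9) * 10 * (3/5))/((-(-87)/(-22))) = -18.21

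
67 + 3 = 70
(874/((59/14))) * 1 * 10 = 122360/59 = 2073.90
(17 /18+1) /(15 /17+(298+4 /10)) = 2975 /457902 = 0.01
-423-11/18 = -7625/18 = -423.61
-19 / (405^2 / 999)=-703 / 6075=-0.12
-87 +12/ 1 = -75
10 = 10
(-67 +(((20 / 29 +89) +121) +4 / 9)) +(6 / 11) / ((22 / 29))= 4574606 / 31581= 144.85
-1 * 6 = -6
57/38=3/2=1.50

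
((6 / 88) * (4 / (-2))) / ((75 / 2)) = -0.00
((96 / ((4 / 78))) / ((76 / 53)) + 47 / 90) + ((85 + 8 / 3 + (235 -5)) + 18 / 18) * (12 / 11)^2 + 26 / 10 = 349230059 / 206910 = 1687.84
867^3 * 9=5865429267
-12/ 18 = -2/ 3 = -0.67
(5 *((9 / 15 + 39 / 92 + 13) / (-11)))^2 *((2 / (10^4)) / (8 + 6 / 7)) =291307807 / 317484640000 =0.00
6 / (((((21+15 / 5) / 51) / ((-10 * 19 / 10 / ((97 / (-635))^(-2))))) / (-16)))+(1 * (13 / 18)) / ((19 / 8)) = 6257215264 / 68951475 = 90.75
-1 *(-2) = 2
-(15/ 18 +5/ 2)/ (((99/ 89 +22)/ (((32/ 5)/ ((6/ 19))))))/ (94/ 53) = -1.65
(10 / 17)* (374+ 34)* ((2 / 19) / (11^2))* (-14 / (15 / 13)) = -5824 / 2299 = -2.53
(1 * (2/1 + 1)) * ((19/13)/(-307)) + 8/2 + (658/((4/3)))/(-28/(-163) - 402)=2.76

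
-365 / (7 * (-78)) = 365 / 546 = 0.67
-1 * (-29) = 29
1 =1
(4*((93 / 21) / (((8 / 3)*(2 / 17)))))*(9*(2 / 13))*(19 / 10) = 270351 / 1820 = 148.54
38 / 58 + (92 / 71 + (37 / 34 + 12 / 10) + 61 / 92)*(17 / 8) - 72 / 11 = 3.13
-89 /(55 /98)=-8722 /55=-158.58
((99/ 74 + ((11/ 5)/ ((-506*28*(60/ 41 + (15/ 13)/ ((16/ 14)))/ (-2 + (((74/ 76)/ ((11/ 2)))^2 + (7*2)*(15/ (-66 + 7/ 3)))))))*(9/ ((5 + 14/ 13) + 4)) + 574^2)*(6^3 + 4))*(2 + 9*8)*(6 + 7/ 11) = 595054632598059437638444/ 16716552493795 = 35596731611.91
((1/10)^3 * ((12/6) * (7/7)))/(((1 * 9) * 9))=0.00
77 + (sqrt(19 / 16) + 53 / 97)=sqrt(19) / 4 + 7522 / 97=78.64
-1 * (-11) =11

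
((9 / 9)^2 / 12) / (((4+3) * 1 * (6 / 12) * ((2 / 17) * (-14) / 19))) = -323 / 1176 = -0.27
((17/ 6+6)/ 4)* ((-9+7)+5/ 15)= -265/ 72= -3.68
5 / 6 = 0.83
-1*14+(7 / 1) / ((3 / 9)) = 7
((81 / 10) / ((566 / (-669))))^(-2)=32035600 / 2936447721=0.01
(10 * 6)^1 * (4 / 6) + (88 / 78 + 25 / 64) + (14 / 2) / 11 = 1157413 / 27456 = 42.16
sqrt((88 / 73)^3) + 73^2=176*sqrt(1606) / 5329 + 5329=5330.32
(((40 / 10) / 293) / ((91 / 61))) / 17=244 / 453271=0.00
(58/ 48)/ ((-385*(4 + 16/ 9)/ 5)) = -87/ 32032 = -0.00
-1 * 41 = -41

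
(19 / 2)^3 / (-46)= -6859 / 368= -18.64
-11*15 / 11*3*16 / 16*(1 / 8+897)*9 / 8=-2906685 / 64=-45416.95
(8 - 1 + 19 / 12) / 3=103 / 36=2.86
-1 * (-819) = 819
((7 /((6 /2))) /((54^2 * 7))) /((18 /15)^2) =25 /314928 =0.00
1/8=0.12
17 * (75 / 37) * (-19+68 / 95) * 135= -59796225 / 703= -85058.64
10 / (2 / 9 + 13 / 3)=90 / 41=2.20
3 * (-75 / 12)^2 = 1875 / 16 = 117.19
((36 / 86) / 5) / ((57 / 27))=162 / 4085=0.04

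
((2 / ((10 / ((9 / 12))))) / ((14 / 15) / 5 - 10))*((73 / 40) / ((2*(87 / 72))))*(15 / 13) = -29565 / 2219776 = -0.01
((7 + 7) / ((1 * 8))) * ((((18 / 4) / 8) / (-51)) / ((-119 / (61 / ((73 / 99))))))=18117 / 1350208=0.01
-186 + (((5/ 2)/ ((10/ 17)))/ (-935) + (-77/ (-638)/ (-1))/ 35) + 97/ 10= -224969/ 1276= -176.31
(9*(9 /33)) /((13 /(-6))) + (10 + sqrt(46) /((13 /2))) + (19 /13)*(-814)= -168858 /143 + 2*sqrt(46) /13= -1179.78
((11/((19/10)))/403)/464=55/1776424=0.00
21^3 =9261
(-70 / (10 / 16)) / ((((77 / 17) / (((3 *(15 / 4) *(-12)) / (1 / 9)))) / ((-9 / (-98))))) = 1487160 / 539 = 2759.11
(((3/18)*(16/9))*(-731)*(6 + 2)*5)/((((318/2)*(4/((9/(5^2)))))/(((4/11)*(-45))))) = 80.25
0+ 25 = 25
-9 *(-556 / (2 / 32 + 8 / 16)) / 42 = 4448 / 21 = 211.81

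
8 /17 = 0.47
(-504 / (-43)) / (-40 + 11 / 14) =-784 / 2623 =-0.30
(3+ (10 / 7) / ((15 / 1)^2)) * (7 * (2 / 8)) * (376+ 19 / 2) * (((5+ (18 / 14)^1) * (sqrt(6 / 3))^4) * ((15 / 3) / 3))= 5354338 / 63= 84989.49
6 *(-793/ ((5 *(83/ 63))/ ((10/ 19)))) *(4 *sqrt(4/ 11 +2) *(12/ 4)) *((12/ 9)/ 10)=-4796064 *sqrt(286)/ 86735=-935.13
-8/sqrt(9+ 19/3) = -4 *sqrt(138)/23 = -2.04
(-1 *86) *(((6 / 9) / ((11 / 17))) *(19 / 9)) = -55556 / 297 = -187.06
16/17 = 0.94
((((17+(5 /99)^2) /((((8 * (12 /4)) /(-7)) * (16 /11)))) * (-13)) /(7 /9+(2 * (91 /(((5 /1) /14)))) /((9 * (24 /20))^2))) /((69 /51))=55241823 /8678912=6.37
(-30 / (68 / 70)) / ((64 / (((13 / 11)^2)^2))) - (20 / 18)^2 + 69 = 86221963987 / 1290282048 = 66.82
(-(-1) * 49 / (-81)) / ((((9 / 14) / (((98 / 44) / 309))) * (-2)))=16807 / 4955742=0.00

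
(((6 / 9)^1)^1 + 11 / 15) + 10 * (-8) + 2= -383 / 5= -76.60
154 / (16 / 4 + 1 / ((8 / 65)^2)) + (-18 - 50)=-294852 / 4481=-65.80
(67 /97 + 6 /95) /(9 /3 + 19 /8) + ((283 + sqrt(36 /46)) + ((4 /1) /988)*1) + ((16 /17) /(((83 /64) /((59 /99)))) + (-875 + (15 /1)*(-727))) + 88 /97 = -8271758094147458 /719563881465 + 3*sqrt(46) /23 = -11494.63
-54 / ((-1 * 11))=54 / 11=4.91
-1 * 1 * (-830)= 830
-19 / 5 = -3.80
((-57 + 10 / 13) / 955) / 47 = -731 / 583505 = -0.00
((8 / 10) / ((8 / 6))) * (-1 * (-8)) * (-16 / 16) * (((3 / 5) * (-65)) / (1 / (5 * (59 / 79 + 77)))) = 5748912 / 79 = 72771.04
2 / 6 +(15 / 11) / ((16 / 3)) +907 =479207 / 528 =907.59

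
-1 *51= -51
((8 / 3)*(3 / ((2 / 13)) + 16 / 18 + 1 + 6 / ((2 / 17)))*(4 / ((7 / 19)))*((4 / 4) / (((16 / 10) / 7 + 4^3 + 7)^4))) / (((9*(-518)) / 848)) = -5143514320000 / 347293865144957391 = -0.00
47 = 47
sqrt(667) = 25.83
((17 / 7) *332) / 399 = 5644 / 2793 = 2.02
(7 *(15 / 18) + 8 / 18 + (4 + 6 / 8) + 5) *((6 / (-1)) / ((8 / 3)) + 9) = 1731 / 16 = 108.19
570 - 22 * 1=548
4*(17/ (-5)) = -13.60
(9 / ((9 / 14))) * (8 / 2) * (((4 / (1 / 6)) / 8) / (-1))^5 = -13608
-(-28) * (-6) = -168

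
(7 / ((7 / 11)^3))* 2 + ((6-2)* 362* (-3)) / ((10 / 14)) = -1476682 / 245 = -6027.27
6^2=36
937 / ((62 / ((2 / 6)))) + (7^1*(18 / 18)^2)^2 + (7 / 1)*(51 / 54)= 16921 / 279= 60.65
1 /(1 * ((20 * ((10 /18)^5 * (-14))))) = -59049 /875000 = -0.07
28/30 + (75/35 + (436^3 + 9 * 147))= 8702734118/105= 82883182.08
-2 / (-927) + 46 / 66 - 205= -2083256 / 10197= -204.30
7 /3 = 2.33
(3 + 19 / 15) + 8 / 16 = 143 / 30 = 4.77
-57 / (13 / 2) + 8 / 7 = -694 / 91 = -7.63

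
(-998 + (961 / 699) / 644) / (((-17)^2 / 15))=-2246273635 / 43365028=-51.80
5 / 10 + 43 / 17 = 103 / 34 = 3.03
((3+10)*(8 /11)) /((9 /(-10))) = -10.51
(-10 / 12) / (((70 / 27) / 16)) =-36 / 7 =-5.14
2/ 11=0.18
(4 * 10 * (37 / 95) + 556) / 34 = 5430 / 323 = 16.81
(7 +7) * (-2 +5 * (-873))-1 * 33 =-61171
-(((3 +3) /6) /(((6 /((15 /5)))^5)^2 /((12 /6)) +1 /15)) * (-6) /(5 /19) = 342 /7681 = 0.04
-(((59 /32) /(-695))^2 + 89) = -44020969881 /494617600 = -89.00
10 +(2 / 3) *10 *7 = 56.67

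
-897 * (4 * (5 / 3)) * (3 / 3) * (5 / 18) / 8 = -7475 / 36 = -207.64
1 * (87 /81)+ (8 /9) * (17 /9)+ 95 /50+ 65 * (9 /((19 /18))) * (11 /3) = 31345711 /15390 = 2036.76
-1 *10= -10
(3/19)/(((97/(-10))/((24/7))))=-720/12901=-0.06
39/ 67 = 0.58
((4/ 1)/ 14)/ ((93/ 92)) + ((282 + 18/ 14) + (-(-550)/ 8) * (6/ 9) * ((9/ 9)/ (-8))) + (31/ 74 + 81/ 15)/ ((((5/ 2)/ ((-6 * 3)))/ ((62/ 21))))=1485162017/ 9634800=154.15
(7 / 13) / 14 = 1 / 26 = 0.04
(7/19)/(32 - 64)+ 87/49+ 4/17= 1012569/506464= 2.00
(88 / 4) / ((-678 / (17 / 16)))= -187 / 5424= -0.03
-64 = -64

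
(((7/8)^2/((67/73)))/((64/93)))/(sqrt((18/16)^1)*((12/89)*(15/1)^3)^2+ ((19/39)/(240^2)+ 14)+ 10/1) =-9874327462405141550949225/16373501969358478482627134062837328+ 3993626493349916889375000000*sqrt(2)/1023343873084904905164195878927333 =0.00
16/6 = 8/3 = 2.67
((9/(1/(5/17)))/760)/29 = 9/74936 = 0.00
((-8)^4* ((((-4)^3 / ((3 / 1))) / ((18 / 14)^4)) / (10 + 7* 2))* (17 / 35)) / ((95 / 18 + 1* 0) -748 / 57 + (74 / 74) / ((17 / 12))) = 90.65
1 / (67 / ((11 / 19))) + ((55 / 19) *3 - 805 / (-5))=216019 / 1273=169.69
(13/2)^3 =2197/8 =274.62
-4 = -4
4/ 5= 0.80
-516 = -516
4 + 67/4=83/4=20.75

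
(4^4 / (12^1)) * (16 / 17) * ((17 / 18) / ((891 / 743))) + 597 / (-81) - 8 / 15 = 951383 / 120285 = 7.91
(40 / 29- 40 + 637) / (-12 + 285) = 2479 / 1131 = 2.19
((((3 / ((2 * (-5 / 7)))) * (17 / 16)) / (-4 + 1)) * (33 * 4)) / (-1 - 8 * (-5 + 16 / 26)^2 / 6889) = -415634037 / 4328120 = -96.03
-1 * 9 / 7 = -9 / 7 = -1.29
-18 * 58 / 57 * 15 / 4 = -1305 / 19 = -68.68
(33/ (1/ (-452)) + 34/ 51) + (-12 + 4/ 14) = -313468/ 21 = -14927.05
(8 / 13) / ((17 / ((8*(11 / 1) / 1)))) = 704 / 221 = 3.19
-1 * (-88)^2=-7744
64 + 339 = 403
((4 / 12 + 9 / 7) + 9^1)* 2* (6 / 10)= 446 / 35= 12.74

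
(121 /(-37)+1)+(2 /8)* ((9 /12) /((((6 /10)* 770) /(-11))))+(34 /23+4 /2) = 229421 /190624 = 1.20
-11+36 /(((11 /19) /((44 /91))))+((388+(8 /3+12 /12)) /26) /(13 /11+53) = 6294835 /325416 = 19.34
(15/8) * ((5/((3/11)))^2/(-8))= -15125/192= -78.78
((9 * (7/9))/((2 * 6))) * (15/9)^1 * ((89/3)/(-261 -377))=-3115/68904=-0.05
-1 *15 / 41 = -15 / 41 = -0.37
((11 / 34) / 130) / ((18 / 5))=11 / 15912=0.00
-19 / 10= -1.90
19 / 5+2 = 29 / 5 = 5.80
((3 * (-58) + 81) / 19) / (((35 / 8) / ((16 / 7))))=-11904 / 4655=-2.56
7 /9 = 0.78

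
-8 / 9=-0.89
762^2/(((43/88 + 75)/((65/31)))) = 255483360/15841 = 16127.98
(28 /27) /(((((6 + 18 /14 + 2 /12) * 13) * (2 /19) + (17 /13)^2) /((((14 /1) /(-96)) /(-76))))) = 57967 /346883904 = 0.00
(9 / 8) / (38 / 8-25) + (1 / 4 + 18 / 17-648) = -395809 / 612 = -646.75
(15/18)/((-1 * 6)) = -5/36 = -0.14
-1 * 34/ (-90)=17/ 45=0.38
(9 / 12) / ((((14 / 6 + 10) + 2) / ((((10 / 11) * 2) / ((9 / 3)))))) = 15 / 473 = 0.03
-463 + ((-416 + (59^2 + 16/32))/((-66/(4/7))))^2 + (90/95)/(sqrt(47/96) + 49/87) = 181656* sqrt(282)/793231 + 10088181955990/42327599391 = 242.18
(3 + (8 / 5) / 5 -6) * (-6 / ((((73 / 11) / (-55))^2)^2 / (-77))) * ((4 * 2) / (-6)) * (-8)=-1769403947326400 / 28398241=-62306814.97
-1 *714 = -714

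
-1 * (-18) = 18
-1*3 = -3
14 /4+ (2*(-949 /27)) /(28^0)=-3607 /54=-66.80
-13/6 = -2.17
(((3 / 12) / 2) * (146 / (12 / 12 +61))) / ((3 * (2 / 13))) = 949 / 1488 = 0.64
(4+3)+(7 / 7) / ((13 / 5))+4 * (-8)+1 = -307 / 13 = -23.62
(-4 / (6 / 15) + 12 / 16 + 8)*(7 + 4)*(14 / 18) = -385 / 36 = -10.69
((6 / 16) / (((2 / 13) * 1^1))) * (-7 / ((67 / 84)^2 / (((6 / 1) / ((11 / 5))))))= -3611790 / 49379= -73.14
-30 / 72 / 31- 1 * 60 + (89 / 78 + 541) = 2331569 / 4836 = 482.13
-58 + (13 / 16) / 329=-305299 / 5264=-58.00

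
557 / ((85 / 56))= 31192 / 85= 366.96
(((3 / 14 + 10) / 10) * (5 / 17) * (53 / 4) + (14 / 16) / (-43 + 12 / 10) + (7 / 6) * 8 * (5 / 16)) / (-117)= -8208983 / 139675536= -0.06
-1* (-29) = 29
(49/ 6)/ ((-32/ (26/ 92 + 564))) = -1271893/ 8832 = -144.01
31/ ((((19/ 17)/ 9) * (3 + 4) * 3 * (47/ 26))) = 41106/ 6251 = 6.58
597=597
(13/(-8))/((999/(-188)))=611/1998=0.31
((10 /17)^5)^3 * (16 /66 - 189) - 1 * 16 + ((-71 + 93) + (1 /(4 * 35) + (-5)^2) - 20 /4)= 343056656908058896976329 /13224394497975348963660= 25.94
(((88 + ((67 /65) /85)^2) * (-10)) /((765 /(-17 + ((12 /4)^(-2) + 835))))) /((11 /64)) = -2531702863040896 /462371641875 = -5475.47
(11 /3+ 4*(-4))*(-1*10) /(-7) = -370 /21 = -17.62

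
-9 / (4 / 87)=-195.75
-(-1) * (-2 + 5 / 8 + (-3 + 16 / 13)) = -327 / 104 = -3.14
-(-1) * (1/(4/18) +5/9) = 5.06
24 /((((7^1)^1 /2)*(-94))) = -24 /329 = -0.07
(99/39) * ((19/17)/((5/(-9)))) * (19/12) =-35739/4420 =-8.09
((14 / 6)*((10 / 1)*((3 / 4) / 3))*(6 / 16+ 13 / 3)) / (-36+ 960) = 565 / 19008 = 0.03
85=85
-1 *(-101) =101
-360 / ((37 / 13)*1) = -4680 / 37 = -126.49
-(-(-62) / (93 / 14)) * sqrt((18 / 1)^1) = -28 * sqrt(2) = -39.60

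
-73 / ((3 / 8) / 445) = -259880 / 3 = -86626.67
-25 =-25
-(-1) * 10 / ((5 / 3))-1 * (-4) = 10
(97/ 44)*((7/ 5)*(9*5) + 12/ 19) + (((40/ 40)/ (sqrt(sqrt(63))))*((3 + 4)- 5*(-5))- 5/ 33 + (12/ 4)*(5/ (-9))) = 149.82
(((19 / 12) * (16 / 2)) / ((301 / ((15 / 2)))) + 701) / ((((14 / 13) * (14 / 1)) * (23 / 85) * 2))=29157635 / 339227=85.95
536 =536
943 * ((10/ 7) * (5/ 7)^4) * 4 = 23575000/ 16807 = 1402.69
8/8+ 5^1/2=7/2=3.50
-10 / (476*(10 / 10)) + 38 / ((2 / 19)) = 85913 / 238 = 360.98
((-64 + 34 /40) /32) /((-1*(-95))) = -1263 /60800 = -0.02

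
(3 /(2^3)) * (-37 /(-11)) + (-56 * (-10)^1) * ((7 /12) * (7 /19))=610007 /5016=121.61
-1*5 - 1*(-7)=2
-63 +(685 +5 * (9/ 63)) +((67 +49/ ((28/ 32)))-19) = 726.71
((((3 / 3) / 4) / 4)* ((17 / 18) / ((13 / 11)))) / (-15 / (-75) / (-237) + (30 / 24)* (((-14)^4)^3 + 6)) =73865 / 104804366416983275952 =0.00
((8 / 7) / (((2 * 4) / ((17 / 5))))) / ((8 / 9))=153 / 280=0.55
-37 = -37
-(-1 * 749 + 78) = 671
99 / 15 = 33 / 5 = 6.60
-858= -858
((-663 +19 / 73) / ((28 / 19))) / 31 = -229805 / 15841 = -14.51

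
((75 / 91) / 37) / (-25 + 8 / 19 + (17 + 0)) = -475 / 161616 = -0.00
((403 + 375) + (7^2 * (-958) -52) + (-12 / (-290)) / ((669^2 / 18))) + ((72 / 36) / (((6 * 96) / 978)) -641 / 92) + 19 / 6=-122637053149669 / 2653539440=-46216.40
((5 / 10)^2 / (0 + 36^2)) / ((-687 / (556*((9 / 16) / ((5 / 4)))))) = -139 / 1978560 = -0.00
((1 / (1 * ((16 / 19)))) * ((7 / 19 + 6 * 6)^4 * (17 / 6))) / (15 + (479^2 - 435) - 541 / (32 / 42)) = 25.78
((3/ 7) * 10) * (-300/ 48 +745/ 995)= -65685/ 2786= -23.58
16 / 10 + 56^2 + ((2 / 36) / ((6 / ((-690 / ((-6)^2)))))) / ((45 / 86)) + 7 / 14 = 45748553 / 14580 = 3137.76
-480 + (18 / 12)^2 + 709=231.25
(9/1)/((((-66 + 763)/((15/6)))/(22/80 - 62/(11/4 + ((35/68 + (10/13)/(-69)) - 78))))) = 906397443/25422288784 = 0.04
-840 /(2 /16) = -6720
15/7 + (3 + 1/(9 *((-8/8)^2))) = 5.25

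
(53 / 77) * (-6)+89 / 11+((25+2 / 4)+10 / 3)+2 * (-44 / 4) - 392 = -176117 / 462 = -381.21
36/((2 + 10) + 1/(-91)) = 3276/1091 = 3.00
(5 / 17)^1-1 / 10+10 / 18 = 1147 / 1530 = 0.75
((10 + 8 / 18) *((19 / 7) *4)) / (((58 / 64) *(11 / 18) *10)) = 228608 / 11165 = 20.48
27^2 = 729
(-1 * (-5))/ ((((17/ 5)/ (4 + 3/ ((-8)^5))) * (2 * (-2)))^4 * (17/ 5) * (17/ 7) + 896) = 32278846743203307528859375/ 12908522262854118918615784064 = 0.00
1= 1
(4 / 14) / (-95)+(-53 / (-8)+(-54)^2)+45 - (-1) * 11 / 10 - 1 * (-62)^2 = -4656479 / 5320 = -875.28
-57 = -57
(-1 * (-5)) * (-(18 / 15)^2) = -36 / 5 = -7.20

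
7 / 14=1 / 2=0.50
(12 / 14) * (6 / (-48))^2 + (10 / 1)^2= 22403 / 224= 100.01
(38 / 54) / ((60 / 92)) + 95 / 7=41534 / 2835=14.65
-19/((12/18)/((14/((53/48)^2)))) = -327.27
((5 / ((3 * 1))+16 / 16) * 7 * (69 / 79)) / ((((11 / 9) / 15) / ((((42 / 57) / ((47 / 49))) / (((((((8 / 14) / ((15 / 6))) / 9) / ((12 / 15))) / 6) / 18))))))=405796275360 / 776017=522921.89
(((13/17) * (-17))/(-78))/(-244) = -1/1464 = -0.00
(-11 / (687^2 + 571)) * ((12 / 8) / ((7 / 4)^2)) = -66 / 5788615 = -0.00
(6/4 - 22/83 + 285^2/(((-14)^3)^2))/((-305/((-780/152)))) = 30362245485/1448637549184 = 0.02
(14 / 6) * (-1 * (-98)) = 686 / 3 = 228.67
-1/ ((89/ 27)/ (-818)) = 22086/ 89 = 248.16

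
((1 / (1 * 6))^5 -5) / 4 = -1.25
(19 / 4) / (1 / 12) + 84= 141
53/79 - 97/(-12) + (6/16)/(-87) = 481105/54984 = 8.75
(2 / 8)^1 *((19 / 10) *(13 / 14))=247 / 560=0.44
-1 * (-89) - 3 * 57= -82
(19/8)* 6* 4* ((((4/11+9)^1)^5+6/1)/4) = 660841301793/644204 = 1025826.14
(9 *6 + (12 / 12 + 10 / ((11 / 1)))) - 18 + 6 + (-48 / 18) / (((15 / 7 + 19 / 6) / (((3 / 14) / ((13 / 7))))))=1398369 / 31889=43.85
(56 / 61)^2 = 0.84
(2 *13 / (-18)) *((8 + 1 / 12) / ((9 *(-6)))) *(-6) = -1261 / 972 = -1.30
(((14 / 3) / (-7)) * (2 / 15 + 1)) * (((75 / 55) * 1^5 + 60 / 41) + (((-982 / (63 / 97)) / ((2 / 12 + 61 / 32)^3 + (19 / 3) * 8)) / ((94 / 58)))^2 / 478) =-1226934819446229770128299694 / 486180759606374528987529315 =-2.52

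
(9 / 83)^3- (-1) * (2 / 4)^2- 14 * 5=-159525657 / 2287148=-69.75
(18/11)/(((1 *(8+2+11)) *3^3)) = 2/693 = 0.00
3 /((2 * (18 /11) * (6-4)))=0.46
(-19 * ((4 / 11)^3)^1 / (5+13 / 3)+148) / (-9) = -1378004 / 83853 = -16.43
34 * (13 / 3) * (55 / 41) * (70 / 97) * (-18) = -2567.31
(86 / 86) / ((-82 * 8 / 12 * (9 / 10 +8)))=-15 / 7298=-0.00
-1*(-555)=555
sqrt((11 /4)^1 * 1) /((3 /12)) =2 * sqrt(11) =6.63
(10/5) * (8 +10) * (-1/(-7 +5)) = 18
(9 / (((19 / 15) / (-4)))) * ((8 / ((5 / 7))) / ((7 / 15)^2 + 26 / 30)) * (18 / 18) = -340200 / 1159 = -293.53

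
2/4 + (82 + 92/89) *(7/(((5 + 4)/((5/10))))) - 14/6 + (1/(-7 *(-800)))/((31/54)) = 30.46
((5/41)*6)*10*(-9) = -2700/41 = -65.85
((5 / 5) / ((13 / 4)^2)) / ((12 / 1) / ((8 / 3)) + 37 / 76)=1216 / 64051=0.02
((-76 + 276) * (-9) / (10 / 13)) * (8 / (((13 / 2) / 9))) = -25920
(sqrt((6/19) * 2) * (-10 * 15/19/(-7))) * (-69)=-20700 * sqrt(57)/2527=-61.84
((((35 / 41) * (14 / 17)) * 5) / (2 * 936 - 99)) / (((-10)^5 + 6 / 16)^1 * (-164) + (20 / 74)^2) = 6708100 / 55490313556900953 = 0.00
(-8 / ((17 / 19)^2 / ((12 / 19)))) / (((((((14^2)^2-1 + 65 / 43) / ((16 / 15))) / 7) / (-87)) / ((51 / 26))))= 191060352 / 912680275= 0.21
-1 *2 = -2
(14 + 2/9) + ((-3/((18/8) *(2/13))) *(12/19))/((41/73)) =31384/7011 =4.48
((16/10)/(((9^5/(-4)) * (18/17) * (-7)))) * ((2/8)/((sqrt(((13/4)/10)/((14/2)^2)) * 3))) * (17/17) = 136 * sqrt(130)/103630995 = 0.00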